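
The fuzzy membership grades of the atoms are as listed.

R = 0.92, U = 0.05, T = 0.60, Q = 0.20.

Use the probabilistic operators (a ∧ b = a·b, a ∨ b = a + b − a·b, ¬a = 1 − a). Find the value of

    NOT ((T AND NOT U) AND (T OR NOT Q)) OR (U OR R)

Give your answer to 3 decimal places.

NOT U = 1 − 0.0500 = 0.9500
T AND NOT U = a·b on (0.6000, 0.9500) = 0.5700
NOT Q = 1 − 0.2000 = 0.8000
T OR NOT Q = a + b − a·b on (0.6000, 0.8000) = 0.9200
(T AND NOT U) AND (T OR NOT Q) = a·b on (0.5700, 0.9200) = 0.5244
NOT ((T AND NOT U) AND (T OR NOT Q)) = 1 − 0.5244 = 0.4756
U OR R = a + b − a·b on (0.0500, 0.9200) = 0.9240
NOT ((T AND NOT U) AND (T OR NOT Q)) OR (U OR R) = a + b − a·b on (0.4756, 0.9240) = 0.9601

0.960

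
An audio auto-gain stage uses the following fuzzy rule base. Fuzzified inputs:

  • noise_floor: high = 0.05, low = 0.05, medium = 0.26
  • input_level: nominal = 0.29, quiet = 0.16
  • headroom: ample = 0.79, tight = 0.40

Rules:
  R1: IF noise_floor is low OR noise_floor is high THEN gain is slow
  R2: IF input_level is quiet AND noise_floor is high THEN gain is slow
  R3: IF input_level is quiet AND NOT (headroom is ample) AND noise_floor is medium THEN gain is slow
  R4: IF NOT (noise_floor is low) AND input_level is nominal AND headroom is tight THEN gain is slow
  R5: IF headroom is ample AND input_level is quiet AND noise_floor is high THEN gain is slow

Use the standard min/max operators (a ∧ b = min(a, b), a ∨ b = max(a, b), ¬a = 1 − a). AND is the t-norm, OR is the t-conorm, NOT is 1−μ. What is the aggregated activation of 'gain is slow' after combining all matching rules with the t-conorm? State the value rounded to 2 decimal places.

R1: low=0.05, high=0.05; OR[max(a, b)] → w = 0.05
R2: quiet=0.16, high=0.05; AND[min(a, b)] → w = 0.05
R3: quiet=0.16, ¬ample=1−0.79=0.21, medium=0.26; AND[min(a, b)] → w = 0.16
R4: ¬low=1−0.05=0.95, nominal=0.29, tight=0.40; AND[min(a, b)] → w = 0.29
R5: ample=0.79, quiet=0.16, high=0.05; AND[min(a, b)] → w = 0.05
Rules with consequent 'slow': {R1, R2, R3, R4, R5} → strengths 0.05, 0.05, 0.16, 0.29, 0.05
Aggregate via t-conorm [max(a, b)]: 0.29

0.29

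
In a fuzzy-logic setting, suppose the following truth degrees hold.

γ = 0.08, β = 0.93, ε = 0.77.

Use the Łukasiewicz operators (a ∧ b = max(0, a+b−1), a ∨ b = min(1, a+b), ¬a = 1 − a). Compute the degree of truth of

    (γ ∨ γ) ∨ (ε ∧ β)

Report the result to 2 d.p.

γ ∨ γ = min(1, a+b) on (0.08, 0.08) = 0.16
ε ∧ β = max(0, a+b−1) on (0.77, 0.93) = 0.70
(γ ∨ γ) ∨ (ε ∧ β) = min(1, a+b) on (0.16, 0.70) = 0.86

0.86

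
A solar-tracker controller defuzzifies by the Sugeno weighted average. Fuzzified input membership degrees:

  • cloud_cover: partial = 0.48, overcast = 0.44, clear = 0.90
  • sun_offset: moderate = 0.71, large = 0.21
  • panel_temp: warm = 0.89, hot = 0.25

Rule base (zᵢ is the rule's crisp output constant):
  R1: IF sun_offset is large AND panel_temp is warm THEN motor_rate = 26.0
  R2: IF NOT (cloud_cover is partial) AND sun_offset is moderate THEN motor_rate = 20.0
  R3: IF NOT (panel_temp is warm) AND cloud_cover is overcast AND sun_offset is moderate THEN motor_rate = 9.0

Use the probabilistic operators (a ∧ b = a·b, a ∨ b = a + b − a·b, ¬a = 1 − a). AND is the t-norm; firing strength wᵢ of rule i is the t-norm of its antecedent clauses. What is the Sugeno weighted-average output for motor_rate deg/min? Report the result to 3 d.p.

21.259

R1 (z=26.0): large=0.21, warm=0.89; AND[a·b] → w = 0.1869
R2 (z=20.0): ¬partial=1−0.48=0.52, moderate=0.71; AND[a·b] → w = 0.3692
R3 (z=9.0): ¬warm=1−0.89=0.11, overcast=0.44, moderate=0.71; AND[a·b] → w = 0.0344
Weighted average = (0.1869·26.0 + 0.3692·20.0 + 0.0344·9.0) / (0.1869 + 0.3692 + 0.0344)
  = 12.5527 / 0.5905 = 21.259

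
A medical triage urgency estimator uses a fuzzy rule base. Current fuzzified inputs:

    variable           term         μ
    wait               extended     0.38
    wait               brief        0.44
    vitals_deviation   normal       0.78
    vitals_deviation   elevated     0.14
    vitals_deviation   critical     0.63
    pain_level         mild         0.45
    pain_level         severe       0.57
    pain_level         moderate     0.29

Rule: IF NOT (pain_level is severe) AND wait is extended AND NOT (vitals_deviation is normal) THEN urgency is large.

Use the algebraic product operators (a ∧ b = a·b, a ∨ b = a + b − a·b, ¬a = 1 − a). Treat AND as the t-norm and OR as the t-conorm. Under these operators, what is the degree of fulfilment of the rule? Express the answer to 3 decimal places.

0.036

firing strength: ¬severe=1−0.57=0.43, extended=0.38, ¬normal=1−0.78=0.22; AND[a·b] → w = 0.0359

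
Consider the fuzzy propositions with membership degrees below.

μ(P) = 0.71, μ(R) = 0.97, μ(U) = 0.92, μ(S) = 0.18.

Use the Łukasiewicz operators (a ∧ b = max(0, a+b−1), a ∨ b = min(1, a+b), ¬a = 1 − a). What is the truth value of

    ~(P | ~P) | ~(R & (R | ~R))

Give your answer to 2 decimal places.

0.03

~P = 1 − 0.71 = 0.29
P | ~P = min(1, a+b) on (0.71, 0.29) = 1.00
~(P | ~P) = 1 − 1.00 = 0.00
~R = 1 − 0.97 = 0.03
R | ~R = min(1, a+b) on (0.97, 0.03) = 1.00
R & (R | ~R) = max(0, a+b−1) on (0.97, 1.00) = 0.97
~(R & (R | ~R)) = 1 − 0.97 = 0.03
~(P | ~P) | ~(R & (R | ~R)) = min(1, a+b) on (0.00, 0.03) = 0.03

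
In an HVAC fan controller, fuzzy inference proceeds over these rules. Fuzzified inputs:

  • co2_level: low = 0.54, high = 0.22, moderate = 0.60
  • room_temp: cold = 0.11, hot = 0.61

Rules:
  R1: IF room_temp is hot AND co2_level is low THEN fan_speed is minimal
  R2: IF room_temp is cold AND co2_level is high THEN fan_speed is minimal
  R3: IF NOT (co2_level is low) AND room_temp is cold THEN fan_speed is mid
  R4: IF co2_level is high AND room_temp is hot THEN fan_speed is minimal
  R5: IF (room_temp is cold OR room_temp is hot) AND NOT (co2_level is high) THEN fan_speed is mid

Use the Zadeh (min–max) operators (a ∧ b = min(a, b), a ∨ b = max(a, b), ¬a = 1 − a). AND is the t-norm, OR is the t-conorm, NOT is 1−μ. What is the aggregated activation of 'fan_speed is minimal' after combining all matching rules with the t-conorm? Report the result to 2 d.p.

0.54

R1: hot=0.61, low=0.54; AND[min(a, b)] → w = 0.54
R2: cold=0.11, high=0.22; AND[min(a, b)] → w = 0.11
R3: ¬low=1−0.54=0.46, cold=0.11; AND[min(a, b)] → w = 0.11
R4: high=0.22, hot=0.61; AND[min(a, b)] → w = 0.22
R5: (cold=0.11 OR hot=0.61) = 0.61; AND[min(a, b)] with ¬high=1−0.22=0.78 → w = 0.61
Rules with consequent 'minimal': {R1, R2, R4} → strengths 0.54, 0.11, 0.22
Aggregate via t-conorm [max(a, b)]: 0.54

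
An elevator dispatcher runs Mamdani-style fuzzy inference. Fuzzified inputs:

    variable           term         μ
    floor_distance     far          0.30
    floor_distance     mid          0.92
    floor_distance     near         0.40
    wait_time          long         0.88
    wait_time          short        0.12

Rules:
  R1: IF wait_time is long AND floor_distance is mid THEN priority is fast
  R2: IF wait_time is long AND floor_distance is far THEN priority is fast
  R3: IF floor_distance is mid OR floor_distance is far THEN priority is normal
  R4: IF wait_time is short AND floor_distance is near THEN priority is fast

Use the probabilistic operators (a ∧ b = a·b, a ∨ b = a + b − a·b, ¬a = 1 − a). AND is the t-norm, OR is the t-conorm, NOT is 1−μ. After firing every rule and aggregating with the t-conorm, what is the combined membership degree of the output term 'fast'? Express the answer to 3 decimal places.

0.867

R1: long=0.88, mid=0.92; AND[a·b] → w = 0.8096
R2: long=0.88, far=0.30; AND[a·b] → w = 0.2640
R3: mid=0.92, far=0.30; OR[a + b − a·b] → w = 0.9440
R4: short=0.12, near=0.40; AND[a·b] → w = 0.0480
Rules with consequent 'fast': {R1, R2, R4} → strengths 0.8096, 0.2640, 0.0480
Aggregate via t-conorm [a + b − a·b]: 0.8666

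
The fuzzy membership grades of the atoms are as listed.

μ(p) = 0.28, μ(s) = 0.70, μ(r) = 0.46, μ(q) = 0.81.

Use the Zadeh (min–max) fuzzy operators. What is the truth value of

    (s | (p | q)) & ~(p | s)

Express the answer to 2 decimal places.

p | q = max(a, b) on (0.28, 0.81) = 0.81
s | (p | q) = max(a, b) on (0.70, 0.81) = 0.81
p | s = max(a, b) on (0.28, 0.70) = 0.70
~(p | s) = 1 − 0.70 = 0.30
(s | (p | q)) & ~(p | s) = min(a, b) on (0.81, 0.30) = 0.30

0.30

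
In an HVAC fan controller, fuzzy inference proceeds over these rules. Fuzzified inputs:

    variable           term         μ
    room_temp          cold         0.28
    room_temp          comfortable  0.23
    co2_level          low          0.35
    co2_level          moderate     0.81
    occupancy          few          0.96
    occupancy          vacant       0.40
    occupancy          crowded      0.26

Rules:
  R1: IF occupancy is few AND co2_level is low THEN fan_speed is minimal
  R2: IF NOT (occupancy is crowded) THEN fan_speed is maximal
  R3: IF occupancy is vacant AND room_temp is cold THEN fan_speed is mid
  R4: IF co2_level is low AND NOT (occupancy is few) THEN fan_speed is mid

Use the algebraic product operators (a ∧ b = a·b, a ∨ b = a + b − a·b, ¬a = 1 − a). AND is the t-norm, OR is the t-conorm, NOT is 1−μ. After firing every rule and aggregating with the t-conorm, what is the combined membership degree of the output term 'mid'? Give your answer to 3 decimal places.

0.124

R1: few=0.96, low=0.35; AND[a·b] → w = 0.3360
R2: ¬crowded=1−0.26=0.74 → w = 0.7400
R3: vacant=0.40, cold=0.28; AND[a·b] → w = 0.1120
R4: low=0.35, ¬few=1−0.96=0.04; AND[a·b] → w = 0.0140
Rules with consequent 'mid': {R3, R4} → strengths 0.1120, 0.0140
Aggregate via t-conorm [a + b − a·b]: 0.1244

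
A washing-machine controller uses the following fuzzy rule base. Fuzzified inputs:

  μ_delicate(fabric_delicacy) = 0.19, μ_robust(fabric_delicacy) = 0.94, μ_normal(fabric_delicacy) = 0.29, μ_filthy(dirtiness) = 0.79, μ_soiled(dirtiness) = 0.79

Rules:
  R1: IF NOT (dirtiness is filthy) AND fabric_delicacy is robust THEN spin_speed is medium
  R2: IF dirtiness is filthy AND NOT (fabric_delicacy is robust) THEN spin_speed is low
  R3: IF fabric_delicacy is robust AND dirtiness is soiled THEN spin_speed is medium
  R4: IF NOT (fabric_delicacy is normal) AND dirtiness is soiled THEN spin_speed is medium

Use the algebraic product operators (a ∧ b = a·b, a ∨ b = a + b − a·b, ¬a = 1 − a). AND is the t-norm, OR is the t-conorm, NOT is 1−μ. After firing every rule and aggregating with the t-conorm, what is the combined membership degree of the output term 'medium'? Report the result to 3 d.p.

R1: ¬filthy=1−0.79=0.21, robust=0.94; AND[a·b] → w = 0.1974
R2: filthy=0.79, ¬robust=1−0.94=0.06; AND[a·b] → w = 0.0474
R3: robust=0.94, soiled=0.79; AND[a·b] → w = 0.7426
R4: ¬normal=1−0.29=0.71, soiled=0.79; AND[a·b] → w = 0.5609
Rules with consequent 'medium': {R1, R3, R4} → strengths 0.1974, 0.7426, 0.5609
Aggregate via t-conorm [a + b − a·b]: 0.9093

0.909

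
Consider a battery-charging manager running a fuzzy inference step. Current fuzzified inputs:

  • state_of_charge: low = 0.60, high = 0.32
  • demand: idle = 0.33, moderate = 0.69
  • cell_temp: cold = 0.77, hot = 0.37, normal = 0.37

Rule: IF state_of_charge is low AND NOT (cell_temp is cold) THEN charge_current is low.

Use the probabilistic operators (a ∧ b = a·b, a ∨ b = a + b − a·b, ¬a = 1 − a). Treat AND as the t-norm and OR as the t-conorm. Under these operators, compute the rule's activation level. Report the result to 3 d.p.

0.138

firing strength: low=0.60, ¬cold=1−0.77=0.23; AND[a·b] → w = 0.1380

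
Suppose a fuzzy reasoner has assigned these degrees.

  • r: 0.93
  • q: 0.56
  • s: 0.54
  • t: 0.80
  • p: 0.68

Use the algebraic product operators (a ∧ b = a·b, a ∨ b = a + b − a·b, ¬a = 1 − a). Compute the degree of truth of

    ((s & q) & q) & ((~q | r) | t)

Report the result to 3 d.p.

s & q = a·b on (0.5400, 0.5600) = 0.3024
(s & q) & q = a·b on (0.3024, 0.5600) = 0.1693
~q = 1 − 0.5600 = 0.4400
~q | r = a + b − a·b on (0.4400, 0.9300) = 0.9608
(~q | r) | t = a + b − a·b on (0.9608, 0.8000) = 0.9922
((s & q) & q) & ((~q | r) | t) = a·b on (0.1693, 0.9922) = 0.1680

0.168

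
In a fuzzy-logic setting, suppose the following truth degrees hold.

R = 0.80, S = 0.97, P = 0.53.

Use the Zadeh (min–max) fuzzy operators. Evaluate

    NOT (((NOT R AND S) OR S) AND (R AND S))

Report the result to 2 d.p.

0.20

NOT R = 1 − 0.80 = 0.20
NOT R AND S = min(a, b) on (0.20, 0.97) = 0.20
(NOT R AND S) OR S = max(a, b) on (0.20, 0.97) = 0.97
R AND S = min(a, b) on (0.80, 0.97) = 0.80
((NOT R AND S) OR S) AND (R AND S) = min(a, b) on (0.97, 0.80) = 0.80
NOT (((NOT R AND S) OR S) AND (R AND S)) = 1 − 0.80 = 0.20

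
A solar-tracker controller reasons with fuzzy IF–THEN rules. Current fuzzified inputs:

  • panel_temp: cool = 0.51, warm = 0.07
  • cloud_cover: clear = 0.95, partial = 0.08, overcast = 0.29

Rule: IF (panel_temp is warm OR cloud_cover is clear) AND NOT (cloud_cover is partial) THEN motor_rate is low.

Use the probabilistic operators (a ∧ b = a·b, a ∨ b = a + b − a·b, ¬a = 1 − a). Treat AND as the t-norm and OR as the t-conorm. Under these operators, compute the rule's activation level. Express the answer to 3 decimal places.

0.877

firing strength: (warm=0.07 OR clear=0.95) = 0.9535; AND[a·b] with ¬partial=1−0.08=0.92 → w = 0.8772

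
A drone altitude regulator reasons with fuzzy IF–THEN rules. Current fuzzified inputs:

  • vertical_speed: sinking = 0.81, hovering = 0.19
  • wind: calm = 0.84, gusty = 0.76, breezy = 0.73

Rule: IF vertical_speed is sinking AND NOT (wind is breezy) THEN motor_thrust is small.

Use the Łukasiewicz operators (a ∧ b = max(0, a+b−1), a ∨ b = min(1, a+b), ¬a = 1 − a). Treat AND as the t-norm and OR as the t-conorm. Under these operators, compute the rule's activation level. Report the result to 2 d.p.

0.08

firing strength: sinking=0.81, ¬breezy=1−0.73=0.27; AND[max(0, a+b−1)] → w = 0.08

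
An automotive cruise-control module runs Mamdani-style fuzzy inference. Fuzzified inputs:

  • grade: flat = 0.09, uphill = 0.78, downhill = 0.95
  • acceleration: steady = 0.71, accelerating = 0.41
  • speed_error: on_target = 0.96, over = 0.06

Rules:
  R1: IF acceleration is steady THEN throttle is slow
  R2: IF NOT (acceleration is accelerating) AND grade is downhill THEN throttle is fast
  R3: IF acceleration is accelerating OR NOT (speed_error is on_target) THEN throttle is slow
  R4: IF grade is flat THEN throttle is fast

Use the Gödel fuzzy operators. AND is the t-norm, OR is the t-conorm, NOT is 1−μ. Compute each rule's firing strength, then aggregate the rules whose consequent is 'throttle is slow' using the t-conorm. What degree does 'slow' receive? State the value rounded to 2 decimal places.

0.71

R1: steady=0.71 → w = 0.71
R2: ¬accelerating=1−0.41=0.59, downhill=0.95; AND[min(a, b)] → w = 0.59
R3: accelerating=0.41, ¬on_target=1−0.96=0.04; OR[max(a, b)] → w = 0.41
R4: flat=0.09 → w = 0.09
Rules with consequent 'slow': {R1, R3} → strengths 0.71, 0.41
Aggregate via t-conorm [max(a, b)]: 0.71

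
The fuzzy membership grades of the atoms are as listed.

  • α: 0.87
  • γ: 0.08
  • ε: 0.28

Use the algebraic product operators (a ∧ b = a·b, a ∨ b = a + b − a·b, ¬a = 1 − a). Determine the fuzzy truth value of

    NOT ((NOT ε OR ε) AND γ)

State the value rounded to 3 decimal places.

NOT ε = 1 − 0.2800 = 0.7200
NOT ε OR ε = a + b − a·b on (0.7200, 0.2800) = 0.7984
(NOT ε OR ε) AND γ = a·b on (0.7984, 0.0800) = 0.0639
NOT ((NOT ε OR ε) AND γ) = 1 − 0.0639 = 0.9361

0.936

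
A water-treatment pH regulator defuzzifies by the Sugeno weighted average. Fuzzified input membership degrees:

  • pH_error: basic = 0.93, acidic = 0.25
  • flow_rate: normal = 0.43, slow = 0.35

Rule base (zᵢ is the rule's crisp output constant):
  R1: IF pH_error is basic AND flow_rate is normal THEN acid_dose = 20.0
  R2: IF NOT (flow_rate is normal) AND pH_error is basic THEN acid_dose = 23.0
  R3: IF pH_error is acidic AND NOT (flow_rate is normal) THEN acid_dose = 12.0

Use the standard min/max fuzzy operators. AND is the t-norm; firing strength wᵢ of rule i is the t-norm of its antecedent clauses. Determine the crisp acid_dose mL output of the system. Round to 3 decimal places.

R1 (z=20.0): basic=0.93, normal=0.43; AND[min(a, b)] → w = 0.43
R2 (z=23.0): ¬normal=1−0.43=0.57, basic=0.93; AND[min(a, b)] → w = 0.57
R3 (z=12.0): acidic=0.25, ¬normal=1−0.43=0.57; AND[min(a, b)] → w = 0.25
Weighted average = (0.43·20.0 + 0.57·23.0 + 0.25·12.0) / (0.43 + 0.57 + 0.25)
  = 24.7100 / 1.2500 = 19.768

19.768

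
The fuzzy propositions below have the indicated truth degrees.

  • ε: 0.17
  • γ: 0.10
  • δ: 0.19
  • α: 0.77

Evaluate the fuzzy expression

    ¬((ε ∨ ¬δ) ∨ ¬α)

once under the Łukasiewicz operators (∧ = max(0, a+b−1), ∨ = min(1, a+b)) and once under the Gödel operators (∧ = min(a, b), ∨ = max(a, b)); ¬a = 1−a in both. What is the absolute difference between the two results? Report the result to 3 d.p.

Under Łukasiewicz:
  ¬δ = 1 − 0.19 = 0.81
  ε ∨ ¬δ = min(1, a+b) on (0.17, 0.81) = 0.98
  ¬α = 1 − 0.77 = 0.23
  (ε ∨ ¬δ) ∨ ¬α = min(1, a+b) on (0.98, 0.23) = 1.00
  ¬((ε ∨ ¬δ) ∨ ¬α) = 1 − 1.00 = 0.00
  → value = 0.0000
Under Gödel:
  ¬δ = 1 − 0.19 = 0.81
  ε ∨ ¬δ = max(a, b) on (0.17, 0.81) = 0.81
  ¬α = 1 − 0.77 = 0.23
  (ε ∨ ¬δ) ∨ ¬α = max(a, b) on (0.81, 0.23) = 0.81
  ¬((ε ∨ ¬δ) ∨ ¬α) = 1 − 0.81 = 0.19
  → value = 0.1900
|0.0000 − 0.1900| = 0.190

0.190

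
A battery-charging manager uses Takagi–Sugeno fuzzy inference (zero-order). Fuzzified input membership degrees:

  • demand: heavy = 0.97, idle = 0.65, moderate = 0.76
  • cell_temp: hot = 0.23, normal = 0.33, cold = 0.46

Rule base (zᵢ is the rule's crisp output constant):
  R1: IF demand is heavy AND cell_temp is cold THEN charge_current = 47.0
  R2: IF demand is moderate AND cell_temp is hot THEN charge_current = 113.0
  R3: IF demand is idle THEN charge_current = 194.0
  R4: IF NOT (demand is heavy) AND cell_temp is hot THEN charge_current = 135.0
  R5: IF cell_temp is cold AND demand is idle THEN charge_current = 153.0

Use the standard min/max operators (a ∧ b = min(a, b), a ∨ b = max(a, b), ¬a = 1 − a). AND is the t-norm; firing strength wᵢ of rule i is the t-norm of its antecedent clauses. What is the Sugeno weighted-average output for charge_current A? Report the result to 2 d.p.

R1 (z=47.0): heavy=0.97, cold=0.46; AND[min(a, b)] → w = 0.46
R2 (z=113.0): moderate=0.76, hot=0.23; AND[min(a, b)] → w = 0.23
R3 (z=194.0): idle=0.65 → w = 0.65
R4 (z=135.0): ¬heavy=1−0.97=0.03, hot=0.23; AND[min(a, b)] → w = 0.03
R5 (z=153.0): cold=0.46, idle=0.65; AND[min(a, b)] → w = 0.46
Weighted average = (0.46·47.0 + 0.23·113.0 + 0.65·194.0 + 0.03·135.0 + 0.46·153.0) / (0.46 + 0.23 + 0.65 + 0.03 + 0.46)
  = 248.1400 / 1.8300 = 135.60

135.60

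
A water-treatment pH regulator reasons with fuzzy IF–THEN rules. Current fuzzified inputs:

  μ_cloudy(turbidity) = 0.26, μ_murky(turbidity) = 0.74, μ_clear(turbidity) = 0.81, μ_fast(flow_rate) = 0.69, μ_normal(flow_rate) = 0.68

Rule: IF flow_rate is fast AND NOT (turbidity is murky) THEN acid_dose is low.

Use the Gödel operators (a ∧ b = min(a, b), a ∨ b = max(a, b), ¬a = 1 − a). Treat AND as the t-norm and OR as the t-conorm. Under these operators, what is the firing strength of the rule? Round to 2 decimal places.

0.26

firing strength: fast=0.69, ¬murky=1−0.74=0.26; AND[min(a, b)] → w = 0.26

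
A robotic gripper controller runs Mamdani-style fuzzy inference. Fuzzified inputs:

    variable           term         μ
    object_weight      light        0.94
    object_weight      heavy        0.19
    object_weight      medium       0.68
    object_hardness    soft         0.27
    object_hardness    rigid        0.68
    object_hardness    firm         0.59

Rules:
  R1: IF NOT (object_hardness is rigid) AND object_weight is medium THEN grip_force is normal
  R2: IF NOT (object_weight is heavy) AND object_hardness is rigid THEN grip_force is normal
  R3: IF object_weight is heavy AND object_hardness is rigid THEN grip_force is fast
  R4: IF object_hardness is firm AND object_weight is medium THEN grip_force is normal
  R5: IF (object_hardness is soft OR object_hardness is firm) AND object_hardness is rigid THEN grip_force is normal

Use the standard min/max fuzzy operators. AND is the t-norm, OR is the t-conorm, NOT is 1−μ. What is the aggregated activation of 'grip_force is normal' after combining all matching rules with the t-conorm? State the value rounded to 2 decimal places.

0.68

R1: ¬rigid=1−0.68=0.32, medium=0.68; AND[min(a, b)] → w = 0.32
R2: ¬heavy=1−0.19=0.81, rigid=0.68; AND[min(a, b)] → w = 0.68
R3: heavy=0.19, rigid=0.68; AND[min(a, b)] → w = 0.19
R4: firm=0.59, medium=0.68; AND[min(a, b)] → w = 0.59
R5: (soft=0.27 OR firm=0.59) = 0.59; AND[min(a, b)] with rigid=0.68 → w = 0.59
Rules with consequent 'normal': {R1, R2, R4, R5} → strengths 0.32, 0.68, 0.59, 0.59
Aggregate via t-conorm [max(a, b)]: 0.68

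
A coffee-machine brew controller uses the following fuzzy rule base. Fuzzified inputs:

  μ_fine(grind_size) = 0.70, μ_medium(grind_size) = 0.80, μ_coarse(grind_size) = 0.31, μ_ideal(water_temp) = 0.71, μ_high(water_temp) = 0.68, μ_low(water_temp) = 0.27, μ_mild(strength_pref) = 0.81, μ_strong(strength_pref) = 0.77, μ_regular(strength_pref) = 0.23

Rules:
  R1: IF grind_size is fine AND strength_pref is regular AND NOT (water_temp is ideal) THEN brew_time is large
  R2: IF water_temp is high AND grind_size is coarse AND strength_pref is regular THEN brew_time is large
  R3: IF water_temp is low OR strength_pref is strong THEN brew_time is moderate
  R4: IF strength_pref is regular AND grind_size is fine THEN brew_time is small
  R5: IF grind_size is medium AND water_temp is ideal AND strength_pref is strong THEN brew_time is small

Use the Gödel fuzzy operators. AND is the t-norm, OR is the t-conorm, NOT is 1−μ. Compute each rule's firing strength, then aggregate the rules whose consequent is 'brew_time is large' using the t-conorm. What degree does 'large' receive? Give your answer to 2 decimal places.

0.23

R1: fine=0.70, regular=0.23, ¬ideal=1−0.71=0.29; AND[min(a, b)] → w = 0.23
R2: high=0.68, coarse=0.31, regular=0.23; AND[min(a, b)] → w = 0.23
R3: low=0.27, strong=0.77; OR[max(a, b)] → w = 0.77
R4: regular=0.23, fine=0.70; AND[min(a, b)] → w = 0.23
R5: medium=0.80, ideal=0.71, strong=0.77; AND[min(a, b)] → w = 0.71
Rules with consequent 'large': {R1, R2} → strengths 0.23, 0.23
Aggregate via t-conorm [max(a, b)]: 0.23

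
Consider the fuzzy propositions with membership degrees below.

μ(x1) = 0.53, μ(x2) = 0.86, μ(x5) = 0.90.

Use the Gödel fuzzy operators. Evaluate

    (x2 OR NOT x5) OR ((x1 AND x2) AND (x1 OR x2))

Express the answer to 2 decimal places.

NOT x5 = 1 − 0.90 = 0.10
x2 OR NOT x5 = max(a, b) on (0.86, 0.10) = 0.86
x1 AND x2 = min(a, b) on (0.53, 0.86) = 0.53
x1 OR x2 = max(a, b) on (0.53, 0.86) = 0.86
(x1 AND x2) AND (x1 OR x2) = min(a, b) on (0.53, 0.86) = 0.53
(x2 OR NOT x5) OR ((x1 AND x2) AND (x1 OR x2)) = max(a, b) on (0.86, 0.53) = 0.86

0.86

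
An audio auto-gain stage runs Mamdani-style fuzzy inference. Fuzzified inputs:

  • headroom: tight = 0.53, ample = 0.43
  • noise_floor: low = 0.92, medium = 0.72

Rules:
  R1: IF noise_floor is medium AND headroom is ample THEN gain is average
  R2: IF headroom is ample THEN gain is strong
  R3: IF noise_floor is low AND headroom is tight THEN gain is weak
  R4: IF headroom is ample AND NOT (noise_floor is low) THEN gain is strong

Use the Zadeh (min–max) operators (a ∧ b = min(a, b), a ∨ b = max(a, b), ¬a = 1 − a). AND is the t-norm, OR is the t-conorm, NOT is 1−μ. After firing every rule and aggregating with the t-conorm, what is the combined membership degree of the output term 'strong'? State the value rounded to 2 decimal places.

R1: medium=0.72, ample=0.43; AND[min(a, b)] → w = 0.43
R2: ample=0.43 → w = 0.43
R3: low=0.92, tight=0.53; AND[min(a, b)] → w = 0.53
R4: ample=0.43, ¬low=1−0.92=0.08; AND[min(a, b)] → w = 0.08
Rules with consequent 'strong': {R2, R4} → strengths 0.43, 0.08
Aggregate via t-conorm [max(a, b)]: 0.43

0.43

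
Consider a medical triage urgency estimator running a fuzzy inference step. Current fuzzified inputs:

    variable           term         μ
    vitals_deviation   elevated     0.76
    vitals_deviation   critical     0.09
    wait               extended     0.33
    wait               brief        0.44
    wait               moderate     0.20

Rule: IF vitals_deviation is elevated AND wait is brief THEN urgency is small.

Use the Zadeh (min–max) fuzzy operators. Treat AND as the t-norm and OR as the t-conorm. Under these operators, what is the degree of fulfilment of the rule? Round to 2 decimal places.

0.44

firing strength: elevated=0.76, brief=0.44; AND[min(a, b)] → w = 0.44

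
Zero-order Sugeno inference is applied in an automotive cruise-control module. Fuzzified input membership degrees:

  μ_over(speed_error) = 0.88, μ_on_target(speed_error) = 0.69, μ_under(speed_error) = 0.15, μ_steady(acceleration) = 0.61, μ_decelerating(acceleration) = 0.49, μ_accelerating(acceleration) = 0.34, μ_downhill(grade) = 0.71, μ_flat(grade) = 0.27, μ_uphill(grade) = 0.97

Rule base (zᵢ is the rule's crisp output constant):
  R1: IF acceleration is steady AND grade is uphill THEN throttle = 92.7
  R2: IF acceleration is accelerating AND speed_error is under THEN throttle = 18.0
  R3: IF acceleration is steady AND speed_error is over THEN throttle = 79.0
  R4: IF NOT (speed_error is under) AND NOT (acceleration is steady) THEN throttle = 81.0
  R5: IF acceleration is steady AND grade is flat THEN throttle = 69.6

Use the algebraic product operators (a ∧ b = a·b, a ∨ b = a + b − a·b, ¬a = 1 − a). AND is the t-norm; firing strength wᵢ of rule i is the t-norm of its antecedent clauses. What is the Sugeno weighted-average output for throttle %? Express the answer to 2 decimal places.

R1 (z=92.7): steady=0.61, uphill=0.97; AND[a·b] → w = 0.5917
R2 (z=18.0): accelerating=0.34, under=0.15; AND[a·b] → w = 0.0510
R3 (z=79.0): steady=0.61, over=0.88; AND[a·b] → w = 0.5368
R4 (z=81.0): ¬under=1−0.15=0.85, ¬steady=1−0.61=0.39; AND[a·b] → w = 0.3315
R5 (z=69.6): steady=0.61, flat=0.27; AND[a·b] → w = 0.1647
Weighted average = (0.5917·92.7 + 0.0510·18.0 + 0.5368·79.0 + 0.3315·81.0 + 0.1647·69.6) / (0.5917 + 0.0510 + 0.5368 + 0.3315 + 0.1647)
  = 136.4904 / 1.6757 = 81.45

81.45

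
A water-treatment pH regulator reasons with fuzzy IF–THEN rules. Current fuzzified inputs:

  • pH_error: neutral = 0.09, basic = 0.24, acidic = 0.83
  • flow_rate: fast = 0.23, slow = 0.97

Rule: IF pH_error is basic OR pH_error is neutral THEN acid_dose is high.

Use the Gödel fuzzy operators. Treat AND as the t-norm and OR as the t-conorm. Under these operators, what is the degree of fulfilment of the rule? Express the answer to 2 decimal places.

firing strength: basic=0.24, neutral=0.09; OR[max(a, b)] → w = 0.24

0.24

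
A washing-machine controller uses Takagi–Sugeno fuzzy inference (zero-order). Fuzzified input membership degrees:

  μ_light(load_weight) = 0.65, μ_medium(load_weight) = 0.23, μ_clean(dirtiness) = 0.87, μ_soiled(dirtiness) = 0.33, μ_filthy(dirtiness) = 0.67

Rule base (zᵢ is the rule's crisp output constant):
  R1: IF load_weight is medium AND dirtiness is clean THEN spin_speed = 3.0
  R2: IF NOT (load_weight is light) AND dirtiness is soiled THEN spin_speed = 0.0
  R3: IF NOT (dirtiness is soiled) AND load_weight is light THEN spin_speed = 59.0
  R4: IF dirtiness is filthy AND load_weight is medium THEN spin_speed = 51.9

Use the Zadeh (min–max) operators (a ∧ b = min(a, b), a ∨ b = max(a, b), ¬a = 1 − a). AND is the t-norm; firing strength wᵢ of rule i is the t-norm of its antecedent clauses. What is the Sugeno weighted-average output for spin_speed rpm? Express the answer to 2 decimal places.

R1 (z=3.0): medium=0.23, clean=0.87; AND[min(a, b)] → w = 0.23
R2 (z=0.0): ¬light=1−0.65=0.35, soiled=0.33; AND[min(a, b)] → w = 0.33
R3 (z=59.0): ¬soiled=1−0.33=0.67, light=0.65; AND[min(a, b)] → w = 0.65
R4 (z=51.9): filthy=0.67, medium=0.23; AND[min(a, b)] → w = 0.23
Weighted average = (0.23·3.0 + 0.33·0.0 + 0.65·59.0 + 0.23·51.9) / (0.23 + 0.33 + 0.65 + 0.23)
  = 50.9770 / 1.4400 = 35.40

35.40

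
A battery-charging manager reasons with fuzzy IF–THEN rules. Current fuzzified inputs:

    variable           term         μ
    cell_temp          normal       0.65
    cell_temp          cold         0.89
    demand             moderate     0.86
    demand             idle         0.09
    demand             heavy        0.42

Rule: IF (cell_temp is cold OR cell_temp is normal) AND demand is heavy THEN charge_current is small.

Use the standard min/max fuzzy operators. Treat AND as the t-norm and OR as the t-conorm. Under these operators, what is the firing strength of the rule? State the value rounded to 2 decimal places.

0.42

firing strength: (cold=0.89 OR normal=0.65) = 0.89; AND[min(a, b)] with heavy=0.42 → w = 0.42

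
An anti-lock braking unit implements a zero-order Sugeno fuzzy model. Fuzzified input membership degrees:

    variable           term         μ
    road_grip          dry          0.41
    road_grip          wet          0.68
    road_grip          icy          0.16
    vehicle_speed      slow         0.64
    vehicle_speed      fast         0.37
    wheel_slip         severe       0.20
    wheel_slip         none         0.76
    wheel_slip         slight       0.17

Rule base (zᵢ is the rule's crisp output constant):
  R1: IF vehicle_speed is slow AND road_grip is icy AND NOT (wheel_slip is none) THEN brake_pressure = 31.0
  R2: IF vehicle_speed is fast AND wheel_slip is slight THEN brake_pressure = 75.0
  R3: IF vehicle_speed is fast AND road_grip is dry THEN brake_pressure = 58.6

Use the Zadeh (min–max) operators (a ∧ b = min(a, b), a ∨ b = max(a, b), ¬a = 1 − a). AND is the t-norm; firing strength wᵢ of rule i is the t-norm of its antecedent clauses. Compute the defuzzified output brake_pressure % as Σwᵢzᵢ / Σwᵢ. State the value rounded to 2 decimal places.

56.27

R1 (z=31.0): slow=0.64, icy=0.16, ¬none=1−0.76=0.24; AND[min(a, b)] → w = 0.16
R2 (z=75.0): fast=0.37, slight=0.17; AND[min(a, b)] → w = 0.17
R3 (z=58.6): fast=0.37, dry=0.41; AND[min(a, b)] → w = 0.37
Weighted average = (0.16·31.0 + 0.17·75.0 + 0.37·58.6) / (0.16 + 0.17 + 0.37)
  = 39.3920 / 0.7000 = 56.27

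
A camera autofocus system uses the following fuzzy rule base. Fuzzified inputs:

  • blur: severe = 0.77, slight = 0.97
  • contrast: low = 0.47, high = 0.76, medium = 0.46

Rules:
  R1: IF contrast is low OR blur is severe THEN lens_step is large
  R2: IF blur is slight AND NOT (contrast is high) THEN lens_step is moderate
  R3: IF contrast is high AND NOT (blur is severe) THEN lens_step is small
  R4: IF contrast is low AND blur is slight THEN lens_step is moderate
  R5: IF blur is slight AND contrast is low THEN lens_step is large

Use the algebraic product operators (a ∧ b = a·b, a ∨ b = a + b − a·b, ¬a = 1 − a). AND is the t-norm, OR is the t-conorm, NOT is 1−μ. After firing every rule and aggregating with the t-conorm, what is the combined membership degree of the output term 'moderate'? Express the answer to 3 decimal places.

R1: low=0.47, severe=0.77; OR[a + b − a·b] → w = 0.8781
R2: slight=0.97, ¬high=1−0.76=0.24; AND[a·b] → w = 0.2328
R3: high=0.76, ¬severe=1−0.77=0.23; AND[a·b] → w = 0.1748
R4: low=0.47, slight=0.97; AND[a·b] → w = 0.4559
R5: slight=0.97, low=0.47; AND[a·b] → w = 0.4559
Rules with consequent 'moderate': {R2, R4} → strengths 0.2328, 0.4559
Aggregate via t-conorm [a + b − a·b]: 0.5826

0.583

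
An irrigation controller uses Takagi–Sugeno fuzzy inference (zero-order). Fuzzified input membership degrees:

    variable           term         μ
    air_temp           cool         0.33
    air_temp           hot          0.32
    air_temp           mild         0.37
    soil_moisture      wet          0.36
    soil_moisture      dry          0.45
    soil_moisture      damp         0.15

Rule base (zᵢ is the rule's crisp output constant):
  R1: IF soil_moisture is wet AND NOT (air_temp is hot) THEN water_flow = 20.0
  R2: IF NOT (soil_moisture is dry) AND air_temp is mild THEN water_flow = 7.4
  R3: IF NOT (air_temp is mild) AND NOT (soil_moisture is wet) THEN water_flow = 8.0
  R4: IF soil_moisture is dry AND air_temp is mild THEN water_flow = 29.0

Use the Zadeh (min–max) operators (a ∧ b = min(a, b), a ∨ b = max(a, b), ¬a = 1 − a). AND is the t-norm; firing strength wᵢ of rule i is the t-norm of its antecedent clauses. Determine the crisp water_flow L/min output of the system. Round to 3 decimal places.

14.860

R1 (z=20.0): wet=0.36, ¬hot=1−0.32=0.68; AND[min(a, b)] → w = 0.36
R2 (z=7.4): ¬dry=1−0.45=0.55, mild=0.37; AND[min(a, b)] → w = 0.37
R3 (z=8.0): ¬mild=1−0.37=0.63, ¬wet=1−0.36=0.64; AND[min(a, b)] → w = 0.63
R4 (z=29.0): dry=0.45, mild=0.37; AND[min(a, b)] → w = 0.37
Weighted average = (0.36·20.0 + 0.37·7.4 + 0.63·8.0 + 0.37·29.0) / (0.36 + 0.37 + 0.63 + 0.37)
  = 25.7080 / 1.7300 = 14.860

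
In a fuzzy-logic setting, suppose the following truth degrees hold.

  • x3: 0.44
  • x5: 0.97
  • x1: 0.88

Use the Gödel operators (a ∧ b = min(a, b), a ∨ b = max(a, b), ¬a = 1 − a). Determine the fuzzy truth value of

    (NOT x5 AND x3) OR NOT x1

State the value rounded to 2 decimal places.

NOT x5 = 1 − 0.97 = 0.03
NOT x5 AND x3 = min(a, b) on (0.03, 0.44) = 0.03
NOT x1 = 1 − 0.88 = 0.12
(NOT x5 AND x3) OR NOT x1 = max(a, b) on (0.03, 0.12) = 0.12

0.12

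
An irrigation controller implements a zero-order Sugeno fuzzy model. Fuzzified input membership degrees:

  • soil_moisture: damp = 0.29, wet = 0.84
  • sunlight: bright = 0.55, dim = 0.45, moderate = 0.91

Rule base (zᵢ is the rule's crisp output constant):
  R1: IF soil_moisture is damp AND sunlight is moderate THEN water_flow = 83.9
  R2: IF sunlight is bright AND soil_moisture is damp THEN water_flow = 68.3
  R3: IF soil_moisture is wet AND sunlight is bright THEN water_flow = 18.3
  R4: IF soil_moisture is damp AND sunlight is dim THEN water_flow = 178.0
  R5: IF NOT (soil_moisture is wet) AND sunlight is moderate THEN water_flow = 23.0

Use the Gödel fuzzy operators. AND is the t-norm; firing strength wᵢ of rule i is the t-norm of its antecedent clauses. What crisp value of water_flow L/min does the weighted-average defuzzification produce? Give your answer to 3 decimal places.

69.306

R1 (z=83.9): damp=0.29, moderate=0.91; AND[min(a, b)] → w = 0.29
R2 (z=68.3): bright=0.55, damp=0.29; AND[min(a, b)] → w = 0.29
R3 (z=18.3): wet=0.84, bright=0.55; AND[min(a, b)] → w = 0.55
R4 (z=178.0): damp=0.29, dim=0.45; AND[min(a, b)] → w = 0.29
R5 (z=23.0): ¬wet=1−0.84=0.16, moderate=0.91; AND[min(a, b)] → w = 0.16
Weighted average = (0.29·83.9 + 0.29·68.3 + 0.55·18.3 + 0.29·178.0 + 0.16·23.0) / (0.29 + 0.29 + 0.55 + 0.29 + 0.16)
  = 109.5030 / 1.5800 = 69.306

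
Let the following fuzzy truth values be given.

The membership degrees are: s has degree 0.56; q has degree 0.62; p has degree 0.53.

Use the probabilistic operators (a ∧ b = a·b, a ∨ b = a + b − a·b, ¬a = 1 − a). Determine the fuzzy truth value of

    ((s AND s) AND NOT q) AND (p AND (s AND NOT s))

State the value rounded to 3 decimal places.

s AND s = a·b on (0.5600, 0.5600) = 0.3136
NOT q = 1 − 0.6200 = 0.3800
(s AND s) AND NOT q = a·b on (0.3136, 0.3800) = 0.1192
NOT s = 1 − 0.5600 = 0.4400
s AND NOT s = a·b on (0.5600, 0.4400) = 0.2464
p AND (s AND NOT s) = a·b on (0.5300, 0.2464) = 0.1306
((s AND s) AND NOT q) AND (p AND (s AND NOT s)) = a·b on (0.1192, 0.1306) = 0.0156

0.016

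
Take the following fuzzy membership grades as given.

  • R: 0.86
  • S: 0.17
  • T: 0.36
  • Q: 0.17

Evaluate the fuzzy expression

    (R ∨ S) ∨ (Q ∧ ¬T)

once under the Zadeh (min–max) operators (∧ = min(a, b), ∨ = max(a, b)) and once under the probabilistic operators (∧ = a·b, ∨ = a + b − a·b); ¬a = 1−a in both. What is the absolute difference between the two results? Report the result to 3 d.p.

0.036

Under Zadeh (min–max):
  R ∨ S = max(a, b) on (0.86, 0.17) = 0.86
  ¬T = 1 − 0.36 = 0.64
  Q ∧ ¬T = min(a, b) on (0.17, 0.64) = 0.17
  (R ∨ S) ∨ (Q ∧ ¬T) = max(a, b) on (0.86, 0.17) = 0.86
  → value = 0.8600
Under probabilistic:
  R ∨ S = a + b − a·b on (0.8600, 0.1700) = 0.8838
  ¬T = 1 − 0.3600 = 0.6400
  Q ∧ ¬T = a·b on (0.1700, 0.6400) = 0.1088
  (R ∨ S) ∨ (Q ∧ ¬T) = a + b − a·b on (0.8838, 0.1088) = 0.8964
  → value = 0.8964
|0.8600 − 0.8964| = 0.036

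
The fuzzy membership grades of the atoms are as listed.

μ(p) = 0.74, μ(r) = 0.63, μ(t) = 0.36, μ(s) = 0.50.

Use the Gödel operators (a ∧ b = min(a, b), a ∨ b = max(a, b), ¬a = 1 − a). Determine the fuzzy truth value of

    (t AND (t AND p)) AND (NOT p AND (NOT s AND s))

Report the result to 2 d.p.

t AND p = min(a, b) on (0.36, 0.74) = 0.36
t AND (t AND p) = min(a, b) on (0.36, 0.36) = 0.36
NOT p = 1 − 0.74 = 0.26
NOT s = 1 − 0.50 = 0.50
NOT s AND s = min(a, b) on (0.50, 0.50) = 0.50
NOT p AND (NOT s AND s) = min(a, b) on (0.26, 0.50) = 0.26
(t AND (t AND p)) AND (NOT p AND (NOT s AND s)) = min(a, b) on (0.36, 0.26) = 0.26

0.26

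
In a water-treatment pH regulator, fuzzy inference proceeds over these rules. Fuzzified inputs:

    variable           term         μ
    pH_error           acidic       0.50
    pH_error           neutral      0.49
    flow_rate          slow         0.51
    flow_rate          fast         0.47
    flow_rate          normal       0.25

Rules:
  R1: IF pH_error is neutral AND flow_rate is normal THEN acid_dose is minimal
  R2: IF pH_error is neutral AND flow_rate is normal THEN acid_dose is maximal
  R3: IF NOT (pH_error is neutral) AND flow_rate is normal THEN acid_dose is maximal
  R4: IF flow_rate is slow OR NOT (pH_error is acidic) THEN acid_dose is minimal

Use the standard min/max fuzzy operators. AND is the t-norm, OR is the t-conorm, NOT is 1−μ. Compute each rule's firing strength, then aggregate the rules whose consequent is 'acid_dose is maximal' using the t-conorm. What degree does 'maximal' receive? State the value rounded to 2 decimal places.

0.25

R1: neutral=0.49, normal=0.25; AND[min(a, b)] → w = 0.25
R2: neutral=0.49, normal=0.25; AND[min(a, b)] → w = 0.25
R3: ¬neutral=1−0.49=0.51, normal=0.25; AND[min(a, b)] → w = 0.25
R4: slow=0.51, ¬acidic=1−0.50=0.50; OR[max(a, b)] → w = 0.51
Rules with consequent 'maximal': {R2, R3} → strengths 0.25, 0.25
Aggregate via t-conorm [max(a, b)]: 0.25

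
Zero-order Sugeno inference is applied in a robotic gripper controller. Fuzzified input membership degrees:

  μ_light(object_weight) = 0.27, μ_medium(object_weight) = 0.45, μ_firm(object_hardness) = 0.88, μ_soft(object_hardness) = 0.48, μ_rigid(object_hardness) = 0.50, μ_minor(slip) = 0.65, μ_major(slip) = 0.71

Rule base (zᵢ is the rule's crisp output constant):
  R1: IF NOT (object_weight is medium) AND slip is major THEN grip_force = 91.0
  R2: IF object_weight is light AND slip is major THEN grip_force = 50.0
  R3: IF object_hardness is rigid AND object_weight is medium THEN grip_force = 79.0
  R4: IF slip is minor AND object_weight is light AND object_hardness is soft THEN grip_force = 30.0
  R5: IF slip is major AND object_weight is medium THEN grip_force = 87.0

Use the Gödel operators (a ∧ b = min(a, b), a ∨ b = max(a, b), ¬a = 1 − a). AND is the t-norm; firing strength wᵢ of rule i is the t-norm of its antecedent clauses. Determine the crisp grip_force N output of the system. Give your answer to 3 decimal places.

73.543

R1 (z=91.0): ¬medium=1−0.45=0.55, major=0.71; AND[min(a, b)] → w = 0.55
R2 (z=50.0): light=0.27, major=0.71; AND[min(a, b)] → w = 0.27
R3 (z=79.0): rigid=0.50, medium=0.45; AND[min(a, b)] → w = 0.45
R4 (z=30.0): minor=0.65, light=0.27, soft=0.48; AND[min(a, b)] → w = 0.27
R5 (z=87.0): major=0.71, medium=0.45; AND[min(a, b)] → w = 0.45
Weighted average = (0.55·91.0 + 0.27·50.0 + 0.45·79.0 + 0.27·30.0 + 0.45·87.0) / (0.55 + 0.27 + 0.45 + 0.27 + 0.45)
  = 146.3500 / 1.9900 = 73.543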